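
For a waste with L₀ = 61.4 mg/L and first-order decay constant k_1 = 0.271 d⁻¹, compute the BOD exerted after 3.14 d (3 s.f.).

y_t = L₀(1 − e^(−k_1 t)) = 61.4 × (1 − e^(−0.271×3.14))
= 61.4 × (1 − 0.4270) = 61.4 × 0.5730 = 35.18 mg/L.

y ≈ 35.2 mg/L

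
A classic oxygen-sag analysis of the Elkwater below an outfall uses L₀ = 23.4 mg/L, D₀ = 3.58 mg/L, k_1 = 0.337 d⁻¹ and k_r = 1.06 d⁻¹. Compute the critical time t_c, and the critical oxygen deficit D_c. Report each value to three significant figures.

t_c ≈ 1.03 d; D_c ≈ 5.25 mg/L

With k_r/k_1 = 3.145 and 1 − D₀(k_r−k_1)/(k_1 L₀) = 0.6718,
t_c = ln(3.145 × 0.6718) / (1.06 − 0.337) = ln(2.113) / 0.7230 = 0.7481/0.7230 = 1.035 d.
D_c = (k_1/k_r) L₀ e^(−k_1 t_c) = (0.337/1.06) × 23.4 × e^(−0.337×1.035) = 0.3179 × 23.4 × 0.7056 = 5.249 mg/L.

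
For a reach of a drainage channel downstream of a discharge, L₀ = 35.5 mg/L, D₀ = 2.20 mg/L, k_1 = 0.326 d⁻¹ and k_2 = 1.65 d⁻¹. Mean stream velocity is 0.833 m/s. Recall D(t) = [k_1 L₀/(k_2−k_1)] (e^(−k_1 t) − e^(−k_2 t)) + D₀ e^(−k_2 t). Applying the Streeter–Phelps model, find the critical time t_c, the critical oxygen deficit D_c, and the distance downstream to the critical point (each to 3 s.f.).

At the critical point dD/dt = 0, so k_1 L₀ e^(−k_1 t) = k_2 D. Substituting D(t) from the Streeter–Phelps equation and solving for t gives
t_c = ln[(k_2/k_1)(1 − D₀(k_2−k_1)/(k_1 L₀))] / (k_2−k_1).
Here k_2−k_1 = 1.324 d⁻¹ and 1 − D₀(k_2−k_1)/(k_1 L₀) = 1 − 2.20×1.324/(0.326×35.5) = 0.7483, so
t_c = ln(5.061 × 0.7483) / 1.324 = 1.332 / 1.324 = 1.006 d.
D_c = (k_1/k_2) L₀ e^(−k_1 t_c) = (0.326/1.65) × 35.5 × e^(−0.326×1.006) = 0.1976 × 35.5 × 0.7204 = 5.053 mg/L.
x_c = v t_c = 0.833 m/s × 1.006 d × 86400 s/d = 72390 m ≈ 72.4 km.

t_c ≈ 1.01 d; D_c ≈ 5.05 mg/L; x_c ≈ 72.4 km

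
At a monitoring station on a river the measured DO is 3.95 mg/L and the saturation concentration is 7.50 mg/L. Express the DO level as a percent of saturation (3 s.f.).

% saturation = C/C_s × 100 = 3.95/7.50 × 100 = 52.7 %.

52.7 % saturation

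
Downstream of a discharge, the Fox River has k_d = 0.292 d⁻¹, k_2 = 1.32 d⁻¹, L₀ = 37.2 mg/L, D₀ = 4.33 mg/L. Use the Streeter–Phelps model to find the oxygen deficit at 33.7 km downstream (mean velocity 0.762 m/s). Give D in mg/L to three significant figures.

Travel time t = x/v = 33.7 km / (0.762 m/s) = 33700 m / 0.762 m/s = 44230 s = 0.5119 d.
k_d L₀/(k_2−k_d) = 0.292×37.2/(1.32−0.292) = 10.86/1.028 = 10.57 mg/L.
e^(−k_d t) = e^(−0.292×0.5119) = 0.8612; e^(−k_2 t) = e^(−1.32×0.5119) = 0.5088.
D = 10.57 × (0.8612 − 0.5088) + 4.33 × 0.5088 = 3.723 + 2.203 = 5.926 mg/L.

D ≈ 5.93 mg/L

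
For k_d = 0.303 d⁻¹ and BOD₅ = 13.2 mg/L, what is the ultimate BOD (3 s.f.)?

BOD₅ = L₀(1 − e^(−5k_d)) ⇒ L₀ = BOD₅ / (1 − e^(−5×0.303))
= 13.2 / (1 − 0.2198) = 13.2 / 0.7802 = 16.92 mg/L.

L₀ ≈ 16.9 mg/L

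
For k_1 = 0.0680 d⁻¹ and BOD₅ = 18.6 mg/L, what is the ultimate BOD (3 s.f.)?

L₀ ≈ 64.5 mg/L

BOD₅ = L₀(1 − e^(−5k_1)) ⇒ L₀ = BOD₅ / (1 − e^(−5×0.0680))
= 18.6 / (1 − 0.7118) = 18.6 / 0.2882 = 64.53 mg/L.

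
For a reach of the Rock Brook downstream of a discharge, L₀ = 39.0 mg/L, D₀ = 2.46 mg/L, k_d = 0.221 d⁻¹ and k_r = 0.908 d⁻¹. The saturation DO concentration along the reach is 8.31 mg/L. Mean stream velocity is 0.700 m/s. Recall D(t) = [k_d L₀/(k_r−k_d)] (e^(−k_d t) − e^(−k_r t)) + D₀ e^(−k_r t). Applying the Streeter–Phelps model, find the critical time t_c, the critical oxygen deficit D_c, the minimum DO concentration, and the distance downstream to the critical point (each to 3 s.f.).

t_c ≈ 1.74 d; D_c ≈ 6.46 mg/L; min DO ≈ 1.85 mg/L; x_c ≈ 105 km

At the critical point dD/dt = 0, so k_d L₀ e^(−k_d t) = k_r D. Substituting D(t) from the Streeter–Phelps equation and solving for t gives
t_c = ln[(k_r/k_d)(1 − D₀(k_r−k_d)/(k_d L₀))] / (k_r−k_d).
Here k_r−k_d = 0.6870 d⁻¹ and 1 − D₀(k_r−k_d)/(k_d L₀) = 1 − 2.46×0.6870/(0.221×39.0) = 0.8039, so
t_c = ln(4.109 × 0.8039) / 0.6870 = 1.195 / 0.6870 = 1.739 d.
D_c = (k_d/k_r) L₀ e^(−k_d t_c) = (0.221/0.908) × 39.0 × e^(−0.221×1.739) = 0.2434 × 39.0 × 0.6809 = 6.463 mg/L.
Minimum DO = C_s − D_c = 8.31 − 6.463 = 1.847 mg/L.
x_c = v t_c = 0.700 m/s × 1.739 d × 86400 s/d = 105200 m ≈ 105 km.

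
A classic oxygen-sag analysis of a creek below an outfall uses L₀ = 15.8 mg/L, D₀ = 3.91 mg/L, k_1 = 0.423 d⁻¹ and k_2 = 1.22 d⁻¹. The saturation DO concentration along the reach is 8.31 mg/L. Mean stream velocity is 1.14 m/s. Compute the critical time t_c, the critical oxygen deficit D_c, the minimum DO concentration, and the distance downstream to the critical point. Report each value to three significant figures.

With k_2/k_1 = 2.884 and 1 − D₀(k_2−k_1)/(k_1 L₀) = 0.5337,
t_c = ln(2.884 × 0.5337) / (1.22 − 0.423) = ln(1.539) / 0.7970 = 0.4314/0.7970 = 0.5412 d.
D_c = (k_1/k_2) L₀ e^(−k_1 t_c) = (0.423/1.22) × 15.8 × e^(−0.423×0.5412) = 0.3467 × 15.8 × 0.7954 = 4.357 mg/L.
Minimum DO = C_s − D_c = 8.31 − 4.357 = 3.953 mg/L.
x_c = v t_c = 1.14 m/s × 0.5412 d × 86400 s/d = 53310 m ≈ 53.3 km.

t_c ≈ 0.541 d; D_c ≈ 4.36 mg/L; min DO ≈ 3.95 mg/L; x_c ≈ 53.3 km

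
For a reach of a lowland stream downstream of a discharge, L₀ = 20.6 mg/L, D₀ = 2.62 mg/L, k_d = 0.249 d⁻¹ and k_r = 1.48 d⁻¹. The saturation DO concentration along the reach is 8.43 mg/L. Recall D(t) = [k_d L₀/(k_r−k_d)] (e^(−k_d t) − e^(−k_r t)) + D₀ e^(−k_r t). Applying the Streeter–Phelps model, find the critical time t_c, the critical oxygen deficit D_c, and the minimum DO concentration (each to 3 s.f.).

t_c ≈ 0.643 d; D_c ≈ 2.95 mg/L; min DO ≈ 5.48 mg/L

With k_r/k_d = 5.944 and 1 − D₀(k_r−k_d)/(k_d L₀) = 0.3712,
t_c = ln(5.944 × 0.3712) / (1.48 − 0.249) = ln(2.206) / 1.231 = 0.7914/1.231 = 0.6429 d.
L(t_c) = L₀ e^(−k_d t_c) = 20.6 × 0.8521 = 17.55 mg/L, and at the critical point k_r D_c = k_d L, so D_c = (0.249/1.48) × 17.55 = 2.953 mg/L.
Minimum DO = C_s − D_c = 8.43 − 2.953 = 5.477 mg/L.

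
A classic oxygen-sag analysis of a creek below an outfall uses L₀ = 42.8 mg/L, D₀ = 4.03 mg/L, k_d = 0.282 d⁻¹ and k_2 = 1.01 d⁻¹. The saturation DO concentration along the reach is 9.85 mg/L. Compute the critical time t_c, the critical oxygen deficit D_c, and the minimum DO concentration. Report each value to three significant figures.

t_c = [1/(k_2−k_d)] ln[(k_2/k_d)(1 − D₀(k_2−k_d)/(k_d L₀))]
= [1/(1.01−0.282)] ln[(1.01/0.282)(1 − 4.03×0.7280/(0.282×42.8))]
= (1/0.7280) ln[3.582 × 0.7569] = 1.374 × ln(2.711) = 1.374 × 0.9973 = 1.370 d.
D_c = (k_d/k_2) L₀ e^(−k_d t_c) = (0.282/1.01) × 42.8 × e^(−0.282×1.370) = 0.2792 × 42.8 × 0.6796 = 8.121 mg/L.
Minimum DO = C_s − D_c = 9.85 − 8.121 = 1.729 mg/L.

t_c ≈ 1.37 d; D_c ≈ 8.12 mg/L; min DO ≈ 1.73 mg/L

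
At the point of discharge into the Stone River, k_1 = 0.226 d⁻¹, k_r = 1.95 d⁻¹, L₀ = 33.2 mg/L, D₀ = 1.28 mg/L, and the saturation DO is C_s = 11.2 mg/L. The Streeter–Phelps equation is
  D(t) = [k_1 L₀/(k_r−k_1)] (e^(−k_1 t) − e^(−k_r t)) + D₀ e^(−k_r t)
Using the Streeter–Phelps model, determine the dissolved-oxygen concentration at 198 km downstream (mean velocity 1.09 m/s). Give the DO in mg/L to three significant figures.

Travel time t = x/v = 198 km / (1.09 m/s) = 198000 m / 1.09 m/s = 181700 s = 2.102 d.
k_1 L₀/(k_r−k_1) = 0.226×33.2/(1.95−0.226) = 7.503/1.724 = 4.352 mg/L.
e^(−k_1 t) = e^(−0.226×2.102) = 0.6218; e^(−k_r t) = e^(−1.95×2.102) = 0.01658.
D = 4.352 × (0.6218 − 0.01658) + 1.28 × 0.01658 = 2.634 + 0.02122 = 2.655 mg/L.
DO = C_s − D = 11.2 − 2.655 = 8.545 mg/L.

DO ≈ 8.54 mg/L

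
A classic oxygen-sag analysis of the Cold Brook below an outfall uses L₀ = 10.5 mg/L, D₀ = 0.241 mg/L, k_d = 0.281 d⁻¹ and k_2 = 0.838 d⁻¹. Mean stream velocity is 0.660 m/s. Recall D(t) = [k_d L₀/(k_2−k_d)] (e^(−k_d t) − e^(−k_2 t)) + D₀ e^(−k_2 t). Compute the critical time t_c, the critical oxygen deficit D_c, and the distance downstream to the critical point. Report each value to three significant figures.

t_c = [1/(k_2−k_d)] ln[(k_2/k_d)(1 − D₀(k_2−k_d)/(k_d L₀))]
= [1/(0.838−0.281)] ln[(0.838/0.281)(1 − 0.241×0.5570/(0.281×10.5))]
= (1/0.5570) ln[2.982 × 0.9545] = 1.795 × ln(2.847) = 1.795 × 1.046 = 1.878 d.
L(t_c) = L₀ e^(−k_d t_c) = 10.5 × 0.5899 = 6.194 mg/L, and at the critical point k_2 D_c = k_d L, so D_c = (0.281/0.838) × 6.194 = 2.077 mg/L.
x_c = v t_c = 0.660 m/s × 1.878 d × 86400 s/d = 107100 m ≈ 107 km.

t_c ≈ 1.88 d; D_c ≈ 2.08 mg/L; x_c ≈ 107 km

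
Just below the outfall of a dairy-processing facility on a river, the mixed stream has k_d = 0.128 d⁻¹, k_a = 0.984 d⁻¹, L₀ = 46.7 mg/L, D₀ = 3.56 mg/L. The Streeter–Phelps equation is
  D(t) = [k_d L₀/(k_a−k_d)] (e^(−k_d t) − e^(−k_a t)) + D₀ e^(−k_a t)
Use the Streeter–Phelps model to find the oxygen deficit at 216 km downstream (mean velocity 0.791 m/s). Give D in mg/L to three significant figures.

Travel time t = x/v = 216 km / (0.791 m/s) = 216000 m / 0.791 m/s = 273100 s = 3.161 d.
k_d L₀/(k_a−k_d) = 0.128×46.7/(0.984−0.128) = 5.978/0.8560 = 6.983 mg/L.
e^(−k_d t) = e^(−0.128×3.161) = 0.6673; e^(−k_a t) = e^(−0.984×3.161) = 0.04460.
D = 6.983 × (0.6673 − 0.04460) + 3.56 × 0.04460 = 4.348 + 0.1588 = 4.507 mg/L.

D ≈ 4.51 mg/L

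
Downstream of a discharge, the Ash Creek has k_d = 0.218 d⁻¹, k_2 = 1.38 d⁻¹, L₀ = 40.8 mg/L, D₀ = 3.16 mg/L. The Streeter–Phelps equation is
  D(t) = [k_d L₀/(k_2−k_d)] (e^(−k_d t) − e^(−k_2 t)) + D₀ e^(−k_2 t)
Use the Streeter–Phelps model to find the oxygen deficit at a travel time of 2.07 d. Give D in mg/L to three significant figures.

k_d L₀/(k_2−k_d) = 0.218×40.8/(1.38−0.218) = 8.894/1.162 = 7.654 mg/L.
e^(−k_d t) = e^(−0.218×2.070) = 0.6368; e^(−k_2 t) = e^(−1.38×2.070) = 0.05746.
D = 7.654 × (0.6368 − 0.05746) + 3.16 × 0.05746 = 4.435 + 0.1816 = 4.616 mg/L.

D ≈ 4.62 mg/L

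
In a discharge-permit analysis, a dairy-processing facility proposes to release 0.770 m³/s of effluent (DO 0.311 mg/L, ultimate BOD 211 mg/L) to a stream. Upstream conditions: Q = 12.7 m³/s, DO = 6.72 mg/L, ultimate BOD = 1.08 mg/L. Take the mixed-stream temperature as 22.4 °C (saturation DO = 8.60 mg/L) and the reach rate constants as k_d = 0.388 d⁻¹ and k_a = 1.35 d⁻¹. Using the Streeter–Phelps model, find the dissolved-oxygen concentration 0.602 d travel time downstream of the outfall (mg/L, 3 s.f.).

Mixed DO = (12.7×6.72 + 0.770×0.311)/(12.7+0.770) = 85.58/13.47 = 6.354 mg/L.
Mixed L₀ = (12.7×1.08 + 0.770×211)/(13.47) = 176.2/13.47 = 13.08 mg/L.
Initial deficit D₀ = C_s − DO₀ = 8.60 − 6.354 = 2.246 mg/L.
D(0.602) = [0.388×13.08/(1.35−0.388)](e^(−0.388×0.602) − e^(−1.35×0.602)) + 2.246 e^(−1.35×0.602)
= 5.275 × (0.7917 − 0.4437) + 2.246 × 0.4437 = 2.833 mg/L.
DO = 8.60 − 2.833 = 5.767 mg/L.

DO ≈ 5.77 mg/L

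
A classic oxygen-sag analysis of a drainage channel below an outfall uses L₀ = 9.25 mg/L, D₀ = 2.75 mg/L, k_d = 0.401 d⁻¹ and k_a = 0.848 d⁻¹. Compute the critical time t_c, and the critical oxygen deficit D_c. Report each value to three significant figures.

t_c ≈ 0.775 d; D_c ≈ 3.21 mg/L

t_c = [1/(k_a−k_d)] ln[(k_a/k_d)(1 − D₀(k_a−k_d)/(k_d L₀))]
= [1/(0.848−0.401)] ln[(0.848/0.401)(1 − 2.75×0.4470/(0.401×9.25))]
= (1/0.4470) ln[2.115 × 0.6686] = 2.237 × ln(1.414) = 2.237 × 0.3463 = 0.7748 d.
L(t_c) = L₀ e^(−k_d t_c) = 9.25 × 0.7329 = 6.780 mg/L, and at the critical point k_a D_c = k_d L, so D_c = (0.401/0.848) × 6.780 = 3.206 mg/L.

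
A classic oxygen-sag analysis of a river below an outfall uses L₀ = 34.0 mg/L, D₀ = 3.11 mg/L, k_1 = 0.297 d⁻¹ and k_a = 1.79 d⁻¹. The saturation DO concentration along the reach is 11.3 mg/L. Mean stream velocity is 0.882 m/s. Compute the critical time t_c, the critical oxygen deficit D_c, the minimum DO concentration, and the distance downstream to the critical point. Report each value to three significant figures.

t_c = [1/(k_a−k_1)] ln[(k_a/k_1)(1 − D₀(k_a−k_1)/(k_1 L₀))]
= [1/(1.79−0.297)] ln[(1.79/0.297)(1 − 3.11×1.493/(0.297×34.0))]
= (1/1.493) ln[6.027 × 0.5402] = 0.6698 × ln(3.256) = 0.6698 × 1.180 = 0.7906 d.
D_c = (k_1/k_a) L₀ e^(−k_1 t_c) = (0.297/1.79) × 34.0 × e^(−0.297×0.7906) = 0.1659 × 34.0 × 0.7907 = 4.461 mg/L.
Minimum DO = C_s − D_c = 11.3 − 4.461 = 6.839 mg/L.
x_c = v t_c = 0.882 m/s × 0.7906 d × 86400 s/d = 60250 m ≈ 60.2 km.

t_c ≈ 0.791 d; D_c ≈ 4.46 mg/L; min DO ≈ 6.84 mg/L; x_c ≈ 60.2 km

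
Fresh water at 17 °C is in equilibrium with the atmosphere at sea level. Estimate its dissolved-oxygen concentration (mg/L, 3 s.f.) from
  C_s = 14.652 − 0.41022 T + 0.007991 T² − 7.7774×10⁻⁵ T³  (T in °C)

C_s ≈ 9.61 mg/L

C_s = 14.652 − 0.41022×17 + 0.007991×17² − 7.7774×10⁻⁵×17³ = 9.606 mg/L.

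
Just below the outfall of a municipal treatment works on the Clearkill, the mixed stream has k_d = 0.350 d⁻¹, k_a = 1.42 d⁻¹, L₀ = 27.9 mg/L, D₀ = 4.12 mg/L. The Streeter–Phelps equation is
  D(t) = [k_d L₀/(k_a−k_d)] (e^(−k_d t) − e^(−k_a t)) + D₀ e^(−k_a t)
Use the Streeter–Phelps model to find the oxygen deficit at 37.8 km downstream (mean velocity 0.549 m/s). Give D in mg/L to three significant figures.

Travel time t = x/v = 37.8 km / (0.549 m/s) = 37800 m / 0.549 m/s = 68850 s = 0.7969 d.
k_d L₀/(k_a−k_d) = 0.350×27.9/(1.42−0.350) = 9.765/1.070 = 9.126 mg/L.
e^(−k_d t) = e^(−0.350×0.7969) = 0.7566; e^(−k_a t) = e^(−1.42×0.7969) = 0.3225.
D = 9.126 × (0.7566 − 0.3225) + 4.12 × 0.3225 = 3.962 + 1.329 = 5.290 mg/L.

D ≈ 5.29 mg/L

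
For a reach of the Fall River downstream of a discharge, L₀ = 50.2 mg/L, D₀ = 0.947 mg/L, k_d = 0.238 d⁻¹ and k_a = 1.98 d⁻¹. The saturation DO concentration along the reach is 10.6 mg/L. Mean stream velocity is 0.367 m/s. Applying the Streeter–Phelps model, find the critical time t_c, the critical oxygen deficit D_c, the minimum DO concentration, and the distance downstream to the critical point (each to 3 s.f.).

t_c ≈ 1.13 d; D_c ≈ 4.61 mg/L; min DO ≈ 5.99 mg/L; x_c ≈ 35.9 km

t_c = [1/(k_a−k_d)] ln[(k_a/k_d)(1 − D₀(k_a−k_d)/(k_d L₀))]
= [1/(1.98−0.238)] ln[(1.98/0.238)(1 − 0.947×1.742/(0.238×50.2))]
= (1/1.742) ln[8.319 × 0.8619] = 0.5741 × ln(7.171) = 0.5741 × 1.970 = 1.131 d.
D_c = (k_d/k_a) L₀ e^(−k_d t_c) = (0.238/1.98) × 50.2 × e^(−0.238×1.131) = 0.1202 × 50.2 × 0.7640 = 4.610 mg/L.
Minimum DO = C_s − D_c = 10.6 − 4.610 = 5.990 mg/L.
x_c = v t_c = 0.367 m/s × 1.131 d × 86400 s/d = 35860 m ≈ 35.9 km.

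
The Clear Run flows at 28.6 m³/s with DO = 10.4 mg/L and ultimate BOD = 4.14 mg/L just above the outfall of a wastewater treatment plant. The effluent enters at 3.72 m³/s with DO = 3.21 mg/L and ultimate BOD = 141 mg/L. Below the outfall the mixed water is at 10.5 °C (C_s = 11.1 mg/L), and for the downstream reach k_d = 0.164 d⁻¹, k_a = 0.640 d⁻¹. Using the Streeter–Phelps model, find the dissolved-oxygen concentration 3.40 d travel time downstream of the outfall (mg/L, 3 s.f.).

DO ≈ 7.78 mg/L

Mixed DO = (28.6×10.4 + 3.72×3.21)/(28.6+3.72) = 309.4/32.32 = 9.572 mg/L.
Mixed L₀ = (28.6×4.14 + 3.72×141)/(32.32) = 642.9/32.32 = 19.89 mg/L.
Initial deficit D₀ = C_s − DO₀ = 11.1 − 9.572 = 1.528 mg/L.
D(3.40) = [0.164×19.89/(0.640−0.164)](e^(−0.164×3.40) − e^(−0.640×3.40)) + 1.528 e^(−0.640×3.40)
= 6.854 × (0.5726 − 0.1135) + 1.528 × 0.1135 = 3.320 mg/L.
DO = 11.1 − 3.320 = 7.780 mg/L.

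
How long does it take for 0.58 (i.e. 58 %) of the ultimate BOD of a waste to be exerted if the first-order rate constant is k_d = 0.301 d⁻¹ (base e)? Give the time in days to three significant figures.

y/L₀ = 1 − e^(−k_d t) = 0.58 ⇒ e^(−k_d t) = 0.420
t = −ln(0.420) / 0.301 = 0.8675 / 0.301 = 2.882 d.

t ≈ 2.88 d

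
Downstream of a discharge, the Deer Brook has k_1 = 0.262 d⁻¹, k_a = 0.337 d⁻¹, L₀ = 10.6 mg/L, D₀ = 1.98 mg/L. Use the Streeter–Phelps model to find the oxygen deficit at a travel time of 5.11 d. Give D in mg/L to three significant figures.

D ≈ 3.44 mg/L

k_1 L₀/(k_a−k_1) = 0.262×10.6/(0.337−0.262) = 2.777/0.07500 = 37.03 mg/L.
e^(−k_1 t) = e^(−0.262×5.110) = 0.2622; e^(−k_a t) = e^(−0.337×5.110) = 0.1787.
D = 37.03 × (0.2622 − 0.1787) + 1.98 × 0.1787 = 3.090 + 0.3538 = 3.444 mg/L.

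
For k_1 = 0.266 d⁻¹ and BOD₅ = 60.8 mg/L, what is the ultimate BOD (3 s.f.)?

L₀ ≈ 82.7 mg/L

BOD₅ = L₀(1 − e^(−5k_1)) ⇒ L₀ = BOD₅ / (1 − e^(−5×0.266))
= 60.8 / (1 − 0.2645) = 60.8 / 0.7355 = 82.66 mg/L.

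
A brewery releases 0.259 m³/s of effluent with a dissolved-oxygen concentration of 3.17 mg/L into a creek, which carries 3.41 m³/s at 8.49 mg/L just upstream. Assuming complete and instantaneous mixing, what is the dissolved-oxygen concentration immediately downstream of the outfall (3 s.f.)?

8.11 mg/L

Flow-weighted mixing: C = (Q_r C_r + Q_w C_w)/(Q_r + Q_w)
= (3.41×8.49 + 0.259×3.17)/(3.41 + 0.259) = 29.77/3.669 = 8.114 mg/L.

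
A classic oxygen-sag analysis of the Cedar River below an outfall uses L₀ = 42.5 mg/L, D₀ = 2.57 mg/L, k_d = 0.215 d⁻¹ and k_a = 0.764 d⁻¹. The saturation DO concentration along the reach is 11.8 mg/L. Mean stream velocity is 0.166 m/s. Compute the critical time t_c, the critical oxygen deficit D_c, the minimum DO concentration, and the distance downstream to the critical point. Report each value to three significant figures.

At the critical point dD/dt = 0, so k_d L₀ e^(−k_d t) = k_a D. Substituting D(t) from the Streeter–Phelps equation and solving for t gives
t_c = ln[(k_a/k_d)(1 − D₀(k_a−k_d)/(k_d L₀))] / (k_a−k_d).
Here k_a−k_d = 0.5490 d⁻¹ and 1 − D₀(k_a−k_d)/(k_d L₀) = 1 − 2.57×0.5490/(0.215×42.5) = 0.8456, so
t_c = ln(3.553 × 0.8456) / 0.5490 = 1.100 / 0.5490 = 2.004 d.
L(t_c) = L₀ e^(−k_d t_c) = 42.5 × 0.6499 = 27.62 mg/L, and at the critical point k_a D_c = k_d L, so D_c = (0.215/0.764) × 27.62 = 7.773 mg/L.
Minimum DO = C_s − D_c = 11.8 − 7.773 = 4.027 mg/L.
x_c = v t_c = 0.166 m/s × 2.004 d × 86400 s/d = 28740 m ≈ 28.7 km.

t_c ≈ 2.00 d; D_c ≈ 7.77 mg/L; min DO ≈ 4.03 mg/L; x_c ≈ 28.7 km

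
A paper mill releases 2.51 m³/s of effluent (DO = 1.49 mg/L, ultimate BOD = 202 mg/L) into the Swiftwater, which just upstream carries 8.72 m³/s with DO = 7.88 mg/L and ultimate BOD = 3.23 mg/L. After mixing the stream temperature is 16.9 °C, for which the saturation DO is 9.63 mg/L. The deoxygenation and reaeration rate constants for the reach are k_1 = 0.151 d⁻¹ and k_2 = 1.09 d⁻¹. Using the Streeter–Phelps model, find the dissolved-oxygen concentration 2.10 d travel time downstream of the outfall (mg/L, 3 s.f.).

Mixed DO = (8.72×7.88 + 2.51×1.49)/(8.72+2.51) = 72.45/11.23 = 6.452 mg/L.
Mixed L₀ = (8.72×3.23 + 2.51×202)/(11.23) = 535.2/11.23 = 47.66 mg/L.
Initial deficit D₀ = C_s − DO₀ = 9.63 − 6.452 = 3.178 mg/L.
D(2.10) = [0.151×47.66/(1.09−0.151)](e^(−0.151×2.10) − e^(−1.09×2.10)) + 3.178 e^(−1.09×2.10)
= 7.664 × (0.7283 − 0.1014) + 3.178 × 0.1014 = 5.126 mg/L.
DO = 9.63 − 5.126 = 4.504 mg/L.

DO ≈ 4.50 mg/L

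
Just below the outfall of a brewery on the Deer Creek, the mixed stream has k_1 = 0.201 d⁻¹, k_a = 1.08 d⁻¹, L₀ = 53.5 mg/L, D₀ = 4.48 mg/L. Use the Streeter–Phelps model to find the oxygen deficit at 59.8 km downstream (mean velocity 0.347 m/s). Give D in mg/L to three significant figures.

D ≈ 7.29 mg/L

Travel time t = x/v = 59.8 km / (0.347 m/s) = 59800 m / 0.347 m/s = 172300 s = 1.995 d.
k_1 L₀/(k_a−k_1) = 0.201×53.5/(1.08−0.201) = 10.75/0.8790 = 12.23 mg/L.
e^(−k_1 t) = e^(−0.201×1.995) = 0.6697; e^(−k_a t) = e^(−1.08×1.995) = 0.1160.
D = 12.23 × (0.6697 − 0.1160) + 4.48 × 0.1160 = 6.774 + 0.5197 = 7.294 mg/L.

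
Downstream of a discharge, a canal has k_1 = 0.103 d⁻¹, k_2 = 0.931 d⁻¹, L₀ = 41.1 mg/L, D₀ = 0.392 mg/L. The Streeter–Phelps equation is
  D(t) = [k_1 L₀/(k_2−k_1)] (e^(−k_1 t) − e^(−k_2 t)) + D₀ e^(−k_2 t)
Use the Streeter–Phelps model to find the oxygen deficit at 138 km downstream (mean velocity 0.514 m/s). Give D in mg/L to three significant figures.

Travel time t = x/v = 138 km / (0.514 m/s) = 138000 m / 0.514 m/s = 268500 s = 3.107 d.
k_1 L₀/(k_2−k_1) = 0.103×41.1/(0.931−0.103) = 4.233/0.8280 = 5.113 mg/L.
e^(−k_1 t) = e^(−0.103×3.107) = 0.7261; e^(−k_2 t) = e^(−0.931×3.107) = 0.05541.
D = 5.113 × (0.7261 − 0.05541) + 0.392 × 0.05541 = 3.429 + 0.02172 = 3.451 mg/L.

D ≈ 3.45 mg/L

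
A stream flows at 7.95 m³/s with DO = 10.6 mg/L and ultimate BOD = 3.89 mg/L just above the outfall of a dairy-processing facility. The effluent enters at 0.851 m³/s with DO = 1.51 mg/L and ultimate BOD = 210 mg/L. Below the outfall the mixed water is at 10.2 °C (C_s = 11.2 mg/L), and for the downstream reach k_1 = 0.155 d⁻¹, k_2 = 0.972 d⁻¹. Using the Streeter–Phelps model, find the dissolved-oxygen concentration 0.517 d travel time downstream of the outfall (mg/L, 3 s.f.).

Mixed DO = (7.95×10.6 + 0.851×1.51)/(7.95+0.851) = 85.56/8.801 = 9.721 mg/L.
Mixed L₀ = (7.95×3.89 + 0.851×210)/(8.801) = 209.6/8.801 = 23.82 mg/L.
Initial deficit D₀ = C_s − DO₀ = 11.2 − 9.721 = 1.479 mg/L.
D(0.517) = [0.155×23.82/(0.972−0.155)](e^(−0.155×0.517) − e^(−0.972×0.517)) + 1.479 e^(−0.972×0.517)
= 4.519 × (0.9230 − 0.6050) + 1.479 × 0.6050 = 2.332 mg/L.
DO = 11.2 − 2.332 = 8.868 mg/L.

DO ≈ 8.87 mg/L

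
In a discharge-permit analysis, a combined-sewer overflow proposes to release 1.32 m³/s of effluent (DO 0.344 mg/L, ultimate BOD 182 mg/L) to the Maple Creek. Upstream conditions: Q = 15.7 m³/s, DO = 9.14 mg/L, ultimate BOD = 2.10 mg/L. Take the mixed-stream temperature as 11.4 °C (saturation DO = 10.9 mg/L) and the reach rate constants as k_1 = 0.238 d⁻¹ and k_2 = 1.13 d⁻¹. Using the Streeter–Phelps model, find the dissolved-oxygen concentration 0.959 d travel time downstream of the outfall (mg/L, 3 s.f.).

Mixed DO = (15.7×9.14 + 1.32×0.344)/(15.7+1.32) = 144.0/17.02 = 8.458 mg/L.
Mixed L₀ = (15.7×2.10 + 1.32×182)/(17.02) = 273.2/17.02 = 16.05 mg/L.
Initial deficit D₀ = C_s − DO₀ = 10.9 − 8.458 = 2.442 mg/L.
D(0.959) = [0.238×16.05/(1.13−0.238)](e^(−0.238×0.959) − e^(−1.13×0.959)) + 2.442 e^(−1.13×0.959)
= 4.283 × (0.7959 − 0.3384) + 2.442 × 0.3384 = 2.786 mg/L.
DO = 10.9 − 2.786 = 8.114 mg/L.

DO ≈ 8.11 mg/L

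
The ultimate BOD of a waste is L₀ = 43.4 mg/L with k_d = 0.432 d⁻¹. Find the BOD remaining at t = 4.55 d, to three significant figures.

L ≈ 6.08 mg/L

L_t = L₀ e^(−k_d t) = 43.4 × e^(−0.432×4.55) = 43.4 × 0.1401 = 6.079 mg/L.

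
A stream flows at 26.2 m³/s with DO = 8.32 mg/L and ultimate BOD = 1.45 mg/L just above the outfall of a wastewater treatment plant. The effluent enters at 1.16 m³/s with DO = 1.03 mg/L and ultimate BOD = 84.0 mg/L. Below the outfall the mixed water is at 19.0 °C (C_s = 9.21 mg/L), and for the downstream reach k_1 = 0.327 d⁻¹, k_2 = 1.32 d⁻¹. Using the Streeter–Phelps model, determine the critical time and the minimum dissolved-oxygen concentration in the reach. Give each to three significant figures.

t_c ≈ 0.0655 d; minimum DO ≈ 8.01 mg/L

Mixed DO = (26.2×8.32 + 1.16×1.03)/(26.2+1.16) = 219.2/27.36 = 8.011 mg/L.
Mixed L₀ = (26.2×1.45 + 1.16×84.0)/(27.36) = 135.4/27.36 = 4.950 mg/L.
Initial deficit D₀ = C_s − DO₀ = 9.21 − 8.011 = 1.199 mg/L.
t_c = (1/0.9930) ln[(1.32/0.327)(1 − 1.199×0.9930/(0.327×4.950))] = 1.007 × ln(1.067) = 0.06554 d.
D_c = (0.327/1.32) × 4.950 × e^(−0.327×0.06554) = 0.2477 × 4.950 × 0.9788 = 1.200 mg/L.
Minimum DO = 9.21 − 1.200 = 8.010 mg/L.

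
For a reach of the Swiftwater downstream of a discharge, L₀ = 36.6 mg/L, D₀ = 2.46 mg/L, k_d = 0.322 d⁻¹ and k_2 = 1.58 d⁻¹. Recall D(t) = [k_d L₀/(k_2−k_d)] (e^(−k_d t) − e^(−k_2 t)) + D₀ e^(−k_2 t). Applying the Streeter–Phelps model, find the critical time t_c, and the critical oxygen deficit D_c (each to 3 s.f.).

t_c ≈ 1.02 d; D_c ≈ 5.37 mg/L

With k_2/k_d = 4.907 and 1 − D₀(k_2−k_d)/(k_d L₀) = 0.7374,
t_c = ln(4.907 × 0.7374) / (1.58 − 0.322) = ln(3.618) / 1.258 = 1.286/1.258 = 1.022 d.
L(t_c) = L₀ e^(−k_d t_c) = 36.6 × 0.7195 = 26.33 mg/L, and at the critical point k_2 D_c = k_d L, so D_c = (0.322/1.58) × 26.33 = 5.367 mg/L.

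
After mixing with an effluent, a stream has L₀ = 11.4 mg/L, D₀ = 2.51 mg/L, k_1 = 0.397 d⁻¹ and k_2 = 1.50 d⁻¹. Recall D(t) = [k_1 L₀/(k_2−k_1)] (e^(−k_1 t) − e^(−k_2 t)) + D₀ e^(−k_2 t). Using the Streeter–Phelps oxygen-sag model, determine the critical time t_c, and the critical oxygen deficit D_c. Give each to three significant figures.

At the critical point dD/dt = 0, so k_1 L₀ e^(−k_1 t) = k_2 D. Substituting D(t) from the Streeter–Phelps equation and solving for t gives
t_c = ln[(k_2/k_1)(1 − D₀(k_2−k_1)/(k_1 L₀))] / (k_2−k_1).
Here k_2−k_1 = 1.103 d⁻¹ and 1 − D₀(k_2−k_1)/(k_1 L₀) = 1 − 2.51×1.103/(0.397×11.4) = 0.3883, so
t_c = ln(3.778 × 0.3883) / 1.103 = 0.3833 / 1.103 = 0.3475 d.
L(t_c) = L₀ e^(−k_1 t_c) = 11.4 × 0.8711 = 9.931 mg/L, and at the critical point k_2 D_c = k_1 L, so D_c = (0.397/1.50) × 9.931 = 2.628 mg/L.

t_c ≈ 0.347 d; D_c ≈ 2.63 mg/L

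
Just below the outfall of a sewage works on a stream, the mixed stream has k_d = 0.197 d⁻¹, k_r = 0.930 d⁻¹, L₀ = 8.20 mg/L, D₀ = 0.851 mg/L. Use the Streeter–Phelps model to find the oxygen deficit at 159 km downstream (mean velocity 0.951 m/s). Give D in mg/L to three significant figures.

Travel time t = x/v = 159 km / (0.951 m/s) = 159000 m / 0.951 m/s = 167200 s = 1.935 d.
k_d L₀/(k_r−k_d) = 0.197×8.20/(0.930−0.197) = 1.615/0.7330 = 2.204 mg/L.
e^(−k_d t) = e^(−0.197×1.935) = 0.6830; e^(−k_r t) = e^(−0.930×1.935) = 0.1654.
D = 2.204 × (0.6830 − 0.1654) + 0.851 × 0.1654 = 1.141 + 0.1407 = 1.282 mg/L.

D ≈ 1.28 mg/L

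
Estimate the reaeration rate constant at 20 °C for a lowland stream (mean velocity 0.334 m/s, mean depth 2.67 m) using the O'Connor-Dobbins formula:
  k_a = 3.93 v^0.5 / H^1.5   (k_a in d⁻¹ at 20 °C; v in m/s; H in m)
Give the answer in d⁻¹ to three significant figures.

k_a = 3.93 × 0.334^0.5 / 2.67^1.5 = 3.93 × 0.5779 / 4.363 = 0.5206 d⁻¹.

k_a ≈ 0.521 d⁻¹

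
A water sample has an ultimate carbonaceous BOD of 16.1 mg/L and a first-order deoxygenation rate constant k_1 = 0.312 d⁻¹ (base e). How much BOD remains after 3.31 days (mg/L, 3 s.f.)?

L ≈ 5.73 mg/L

L_t = L₀ e^(−k_1 t) = 16.1 × e^(−0.312×3.31) = 16.1 × 0.3560 = 5.732 mg/L.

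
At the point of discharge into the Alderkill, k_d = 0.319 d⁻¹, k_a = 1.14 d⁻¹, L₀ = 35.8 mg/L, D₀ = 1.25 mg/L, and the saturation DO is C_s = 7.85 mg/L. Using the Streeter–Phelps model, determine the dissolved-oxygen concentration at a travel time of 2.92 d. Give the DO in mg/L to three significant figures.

k_d L₀/(k_a−k_d) = 0.319×35.8/(1.14−0.319) = 11.42/0.8210 = 13.91 mg/L.
e^(−k_d t) = e^(−0.319×2.920) = 0.3940; e^(−k_a t) = e^(−1.14×2.920) = 0.03584.
D = 13.91 × (0.3940 − 0.03584) + 1.25 × 0.03584 = 4.982 + 0.04480 = 5.026 mg/L.
DO = C_s − D = 7.85 − 5.026 = 2.824 mg/L.

DO ≈ 2.82 mg/L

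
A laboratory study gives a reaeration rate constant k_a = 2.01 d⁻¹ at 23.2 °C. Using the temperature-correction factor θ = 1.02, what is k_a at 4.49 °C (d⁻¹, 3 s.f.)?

k_a(T₂) = k_a(T₁) · θ^(T₂−T₁) = 2.01 × 1.02^(4.49−23.2)
= 2.01 × 1.02^-18.7 = 2.01 × 0.6904 = 1.388 d⁻¹.

k_a ≈ 1.39 d⁻¹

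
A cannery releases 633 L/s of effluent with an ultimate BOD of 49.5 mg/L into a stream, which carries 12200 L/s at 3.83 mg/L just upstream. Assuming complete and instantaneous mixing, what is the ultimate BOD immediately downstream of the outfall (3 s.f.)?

Flow-weighted mixing: C = (Q_r C_r + Q_w C_w)/(Q_r + Q_w)
= (12200×3.83 + 633×49.5)/(12200 + 633) = 78060/12830 = 6.083 mg/L.

6.08 mg/L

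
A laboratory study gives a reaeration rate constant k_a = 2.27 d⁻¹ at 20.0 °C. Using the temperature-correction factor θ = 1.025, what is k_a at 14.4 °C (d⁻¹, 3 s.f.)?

k_a ≈ 1.98 d⁻¹

k_a(T₂) = k_a(T₁) · θ^(T₂−T₁) = 2.27 × 1.025^(14.4−20.0)
= 2.27 × 1.025^-5.60 = 2.27 × 0.8709 = 1.977 d⁻¹.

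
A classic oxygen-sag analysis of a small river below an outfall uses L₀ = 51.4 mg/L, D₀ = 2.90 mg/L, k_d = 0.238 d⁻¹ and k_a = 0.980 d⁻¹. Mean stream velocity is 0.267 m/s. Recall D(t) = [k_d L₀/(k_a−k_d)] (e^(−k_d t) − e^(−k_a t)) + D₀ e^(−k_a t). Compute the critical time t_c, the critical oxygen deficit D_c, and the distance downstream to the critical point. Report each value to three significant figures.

t_c ≈ 1.65 d; D_c ≈ 8.44 mg/L; x_c ≈ 38.0 km

With k_a/k_d = 4.118 and 1 − D₀(k_a−k_d)/(k_d L₀) = 0.8241,
t_c = ln(4.118 × 0.8241) / (0.980 − 0.238) = ln(3.393) / 0.7420 = 1.222/0.7420 = 1.647 d.
D_c = (k_d/k_a) L₀ e^(−k_d t_c) = (0.238/0.980) × 51.4 × e^(−0.238×1.647) = 0.2429 × 51.4 × 0.6758 = 8.436 mg/L.
x_c = v t_c = 0.267 m/s × 1.647 d × 86400 s/d = 37990 m ≈ 38.0 km.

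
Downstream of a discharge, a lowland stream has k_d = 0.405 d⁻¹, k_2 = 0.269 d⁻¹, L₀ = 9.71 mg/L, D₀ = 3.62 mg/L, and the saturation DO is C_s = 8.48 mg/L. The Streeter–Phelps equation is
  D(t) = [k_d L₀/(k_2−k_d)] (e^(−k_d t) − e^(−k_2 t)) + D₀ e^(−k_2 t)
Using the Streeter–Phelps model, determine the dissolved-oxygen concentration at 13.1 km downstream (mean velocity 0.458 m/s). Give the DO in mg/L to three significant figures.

Travel time t = x/v = 13.1 km / (0.458 m/s) = 13100 m / 0.458 m/s = 28600 s = 0.3310 d.
k_d L₀/(k_2−k_d) = 0.405×9.71/(0.269−0.405) = 3.933/-0.1360 = -28.92 mg/L.
e^(−k_d t) = e^(−0.405×0.3310) = 0.8745; e^(−k_2 t) = e^(−0.269×0.3310) = 0.9148.
D = -28.92 × (0.8745 − 0.9148) + 3.62 × 0.9148 = 1.165 + 3.312 = 4.476 mg/L.
DO = C_s − D = 8.48 − 4.476 = 4.004 mg/L.

DO ≈ 4.00 mg/L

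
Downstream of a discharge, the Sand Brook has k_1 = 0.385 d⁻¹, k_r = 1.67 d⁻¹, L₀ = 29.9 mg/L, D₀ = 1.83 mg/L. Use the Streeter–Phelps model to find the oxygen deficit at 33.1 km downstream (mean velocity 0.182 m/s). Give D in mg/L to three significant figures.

D ≈ 3.77 mg/L

Travel time t = x/v = 33.1 km / (0.182 m/s) = 33100 m / 0.182 m/s = 181900 s = 2.105 d.
k_1 L₀/(k_r−k_1) = 0.385×29.9/(1.67−0.385) = 11.51/1.285 = 8.958 mg/L.
e^(−k_1 t) = e^(−0.385×2.105) = 0.4447; e^(−k_r t) = e^(−1.67×2.105) = 0.02974.
D = 8.958 × (0.4447 − 0.02974) + 1.83 × 0.02974 = 3.717 + 0.05442 = 3.772 mg/L.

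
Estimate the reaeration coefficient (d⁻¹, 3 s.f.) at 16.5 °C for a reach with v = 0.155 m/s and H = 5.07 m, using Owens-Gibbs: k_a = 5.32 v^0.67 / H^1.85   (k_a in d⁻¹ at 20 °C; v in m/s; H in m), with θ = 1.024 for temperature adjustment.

k_a(20) = 5.32 × 0.155^0.67 / 5.07^1.85 = 5.32 × 0.2868 / 20.15 = 0.07571 d⁻¹.
k_a(16.5) = 0.07571 × 1.024^(16.5−20) = 0.07571 × 0.9203 = 0.06968 d⁻¹.

k_a ≈ 0.0697 d⁻¹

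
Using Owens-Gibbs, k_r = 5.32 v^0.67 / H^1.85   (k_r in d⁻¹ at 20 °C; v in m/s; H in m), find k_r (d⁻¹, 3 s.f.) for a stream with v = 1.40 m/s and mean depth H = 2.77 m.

k_r ≈ 1.01 d⁻¹

k_r = 5.32 × 1.40^0.67 / 2.77^1.85 = 5.32 × 1.253 / 6.585 = 1.012 d⁻¹.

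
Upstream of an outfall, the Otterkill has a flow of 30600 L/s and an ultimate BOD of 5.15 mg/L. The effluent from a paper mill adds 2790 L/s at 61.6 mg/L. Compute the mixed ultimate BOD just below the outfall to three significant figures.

9.87 mg/L

Flow-weighted mixing: C = (Q_r C_r + Q_w C_w)/(Q_r + Q_w)
= (30600×5.15 + 2790×61.6)/(30600 + 2790) = 329500/33390 = 9.867 mg/L.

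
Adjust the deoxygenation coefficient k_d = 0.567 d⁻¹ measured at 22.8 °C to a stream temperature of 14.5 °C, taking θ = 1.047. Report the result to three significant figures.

k_d(T₂) = k_d(T₁) · θ^(T₂−T₁) = 0.567 × 1.047^(14.5−22.8)
= 0.567 × 1.047^-8.30 = 0.567 × 0.6830 = 0.3873 d⁻¹.

k_d ≈ 0.387 d⁻¹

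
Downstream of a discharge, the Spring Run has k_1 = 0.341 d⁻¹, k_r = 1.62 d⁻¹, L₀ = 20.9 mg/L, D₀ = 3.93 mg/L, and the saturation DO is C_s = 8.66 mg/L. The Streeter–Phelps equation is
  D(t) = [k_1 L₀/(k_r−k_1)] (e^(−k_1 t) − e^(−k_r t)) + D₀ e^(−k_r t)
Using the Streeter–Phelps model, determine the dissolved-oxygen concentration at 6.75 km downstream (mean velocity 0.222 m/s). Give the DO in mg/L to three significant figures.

DO ≈ 4.65 mg/L

Travel time t = x/v = 6.75 km / (0.222 m/s) = 6750 m / 0.222 m/s = 30410 s = 0.3519 d.
k_1 L₀/(k_r−k_1) = 0.341×20.9/(1.62−0.341) = 7.127/1.279 = 5.572 mg/L.
e^(−k_1 t) = e^(−0.341×0.3519) = 0.8869; e^(−k_r t) = e^(−1.62×0.3519) = 0.5655.
D = 5.572 × (0.8869 − 0.5655) + 3.93 × 0.5655 = 1.791 + 2.222 = 4.013 mg/L.
DO = C_s − D = 8.66 − 4.013 = 4.647 mg/L.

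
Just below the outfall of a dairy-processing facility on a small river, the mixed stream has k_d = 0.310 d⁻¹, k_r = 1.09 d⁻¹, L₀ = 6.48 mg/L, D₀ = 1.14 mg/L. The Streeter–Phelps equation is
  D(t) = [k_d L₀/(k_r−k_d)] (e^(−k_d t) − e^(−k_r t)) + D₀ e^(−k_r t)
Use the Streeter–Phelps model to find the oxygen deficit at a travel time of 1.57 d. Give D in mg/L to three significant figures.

D ≈ 1.32 mg/L

k_d L₀/(k_r−k_d) = 0.310×6.48/(1.09−0.310) = 2.009/0.7800 = 2.575 mg/L.
e^(−k_d t) = e^(−0.310×1.570) = 0.6147; e^(−k_r t) = e^(−1.09×1.570) = 0.1806.
D = 2.575 × (0.6147 − 0.1806) + 1.14 × 0.1806 = 1.118 + 0.2059 = 1.324 mg/L.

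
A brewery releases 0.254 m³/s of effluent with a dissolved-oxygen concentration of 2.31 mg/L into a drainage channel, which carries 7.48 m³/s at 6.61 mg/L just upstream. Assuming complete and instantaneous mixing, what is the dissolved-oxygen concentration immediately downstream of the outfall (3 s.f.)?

6.47 mg/L

Flow-weighted mixing: C = (Q_r C_r + Q_w C_w)/(Q_r + Q_w)
= (7.48×6.61 + 0.254×2.31)/(7.48 + 0.254) = 50.03/7.734 = 6.469 mg/L.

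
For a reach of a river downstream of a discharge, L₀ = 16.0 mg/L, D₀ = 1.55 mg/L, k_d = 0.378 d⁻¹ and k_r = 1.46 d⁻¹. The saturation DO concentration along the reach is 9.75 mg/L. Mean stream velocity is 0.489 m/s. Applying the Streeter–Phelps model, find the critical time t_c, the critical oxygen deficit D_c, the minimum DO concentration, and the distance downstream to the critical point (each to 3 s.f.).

At the critical point dD/dt = 0, so k_d L₀ e^(−k_d t) = k_r D. Substituting D(t) from the Streeter–Phelps equation and solving for t gives
t_c = ln[(k_r/k_d)(1 − D₀(k_r−k_d)/(k_d L₀))] / (k_r−k_d).
Here k_r−k_d = 1.082 d⁻¹ and 1 − D₀(k_r−k_d)/(k_d L₀) = 1 − 1.55×1.082/(0.378×16.0) = 0.7227, so
t_c = ln(3.862 × 0.7227) / 1.082 = 1.027 / 1.082 = 0.9487 d.
D_c = (k_d/k_r) L₀ e^(−k_d t_c) = (0.378/1.46) × 16.0 × e^(−0.378×0.9487) = 0.2589 × 16.0 × 0.6986 = 2.894 mg/L.
Minimum DO = C_s − D_c = 9.75 − 2.894 = 6.856 mg/L.
x_c = v t_c = 0.489 m/s × 0.9487 d × 86400 s/d = 40080 m ≈ 40.1 km.

t_c ≈ 0.949 d; D_c ≈ 2.89 mg/L; min DO ≈ 6.86 mg/L; x_c ≈ 40.1 km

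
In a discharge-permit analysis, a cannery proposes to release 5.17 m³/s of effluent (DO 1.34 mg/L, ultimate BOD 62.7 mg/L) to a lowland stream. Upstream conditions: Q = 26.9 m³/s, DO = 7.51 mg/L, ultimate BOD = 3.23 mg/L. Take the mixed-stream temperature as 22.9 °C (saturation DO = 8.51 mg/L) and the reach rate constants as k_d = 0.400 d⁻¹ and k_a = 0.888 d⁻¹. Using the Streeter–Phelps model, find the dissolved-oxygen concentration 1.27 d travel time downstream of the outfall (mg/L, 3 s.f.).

Mixed DO = (26.9×7.51 + 5.17×1.34)/(26.9+5.17) = 208.9/32.07 = 6.515 mg/L.
Mixed L₀ = (26.9×3.23 + 5.17×62.7)/(32.07) = 411.0/32.07 = 12.82 mg/L.
Initial deficit D₀ = C_s − DO₀ = 8.51 − 6.515 = 1.995 mg/L.
D(1.27) = [0.400×12.82/(0.888−0.400)](e^(−0.400×1.27) − e^(−0.888×1.27)) + 1.995 e^(−0.888×1.27)
= 10.51 × (0.6017 − 0.3238) + 1.995 × 0.3238 = 3.566 mg/L.
DO = 8.51 − 3.566 = 4.944 mg/L.

DO ≈ 4.94 mg/L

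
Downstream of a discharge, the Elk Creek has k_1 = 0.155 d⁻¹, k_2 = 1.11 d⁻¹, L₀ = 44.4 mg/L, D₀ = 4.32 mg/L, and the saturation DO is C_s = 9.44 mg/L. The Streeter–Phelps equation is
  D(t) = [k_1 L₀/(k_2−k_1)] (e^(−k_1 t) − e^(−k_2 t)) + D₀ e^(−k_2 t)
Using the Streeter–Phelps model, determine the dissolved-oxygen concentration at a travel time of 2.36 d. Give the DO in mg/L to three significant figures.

k_1 L₀/(k_2−k_1) = 0.155×44.4/(1.11−0.155) = 6.882/0.9550 = 7.206 mg/L.
e^(−k_1 t) = e^(−0.155×2.360) = 0.6936; e^(−k_2 t) = e^(−1.11×2.360) = 0.07283.
D = 7.206 × (0.6936 − 0.07283) + 4.32 × 0.07283 = 4.474 + 0.3146 = 4.788 mg/L.
DO = C_s − D = 9.44 − 4.788 = 4.652 mg/L.

DO ≈ 4.65 mg/L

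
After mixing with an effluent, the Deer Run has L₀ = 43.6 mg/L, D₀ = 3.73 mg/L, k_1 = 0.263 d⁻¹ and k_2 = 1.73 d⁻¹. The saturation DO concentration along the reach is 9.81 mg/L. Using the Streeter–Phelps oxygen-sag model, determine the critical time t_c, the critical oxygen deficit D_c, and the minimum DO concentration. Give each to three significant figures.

t_c ≈ 0.842 d; D_c ≈ 5.31 mg/L; min DO ≈ 4.50 mg/L

t_c = [1/(k_2−k_1)] ln[(k_2/k_1)(1 − D₀(k_2−k_1)/(k_1 L₀))]
= [1/(1.73−0.263)] ln[(1.73/0.263)(1 − 3.73×1.467/(0.263×43.6))]
= (1/1.467) ln[6.578 × 0.5228] = 0.6817 × ln(3.439) = 0.6817 × 1.235 = 0.8420 d.
L(t_c) = L₀ e^(−k_1 t_c) = 43.6 × 0.8014 = 34.94 mg/L, and at the critical point k_2 D_c = k_1 L, so D_c = (0.263/1.73) × 34.94 = 5.312 mg/L.
Minimum DO = C_s − D_c = 9.81 − 5.312 = 4.498 mg/L.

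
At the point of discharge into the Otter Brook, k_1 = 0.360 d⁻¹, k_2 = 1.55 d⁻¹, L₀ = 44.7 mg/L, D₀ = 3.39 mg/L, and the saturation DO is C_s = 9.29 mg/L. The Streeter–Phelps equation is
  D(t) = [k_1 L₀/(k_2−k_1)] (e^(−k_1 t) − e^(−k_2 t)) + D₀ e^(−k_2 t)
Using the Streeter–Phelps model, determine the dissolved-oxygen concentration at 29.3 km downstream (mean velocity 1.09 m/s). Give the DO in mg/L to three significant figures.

DO ≈ 3.46 mg/L

Travel time t = x/v = 29.3 km / (1.09 m/s) = 29300 m / 1.09 m/s = 26880 s = 0.3111 d.
k_1 L₀/(k_2−k_1) = 0.360×44.7/(1.55−0.360) = 16.09/1.190 = 13.52 mg/L.
e^(−k_1 t) = e^(−0.360×0.3111) = 0.8940; e^(−k_2 t) = e^(−1.55×0.3111) = 0.6174.
D = 13.52 × (0.8940 − 0.6174) + 3.39 × 0.6174 = 3.741 + 2.093 = 5.834 mg/L.
DO = C_s − D = 9.29 − 5.834 = 3.456 mg/L.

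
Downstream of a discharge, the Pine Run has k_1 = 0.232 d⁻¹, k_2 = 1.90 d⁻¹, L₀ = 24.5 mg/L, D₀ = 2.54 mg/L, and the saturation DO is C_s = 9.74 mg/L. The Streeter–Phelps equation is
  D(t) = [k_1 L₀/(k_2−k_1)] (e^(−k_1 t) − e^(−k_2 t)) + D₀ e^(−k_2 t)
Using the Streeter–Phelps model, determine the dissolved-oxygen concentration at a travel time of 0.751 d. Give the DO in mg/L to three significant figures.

DO ≈ 7.09 mg/L

k_1 L₀/(k_2−k_1) = 0.232×24.5/(1.90−0.232) = 5.684/1.668 = 3.408 mg/L.
e^(−k_1 t) = e^(−0.232×0.7510) = 0.8401; e^(−k_2 t) = e^(−1.90×0.7510) = 0.2401.
D = 3.408 × (0.8401 − 0.2401) + 2.54 × 0.2401 = 2.045 + 0.6097 = 2.655 mg/L.
DO = C_s − D = 9.74 − 2.655 = 7.085 mg/L.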